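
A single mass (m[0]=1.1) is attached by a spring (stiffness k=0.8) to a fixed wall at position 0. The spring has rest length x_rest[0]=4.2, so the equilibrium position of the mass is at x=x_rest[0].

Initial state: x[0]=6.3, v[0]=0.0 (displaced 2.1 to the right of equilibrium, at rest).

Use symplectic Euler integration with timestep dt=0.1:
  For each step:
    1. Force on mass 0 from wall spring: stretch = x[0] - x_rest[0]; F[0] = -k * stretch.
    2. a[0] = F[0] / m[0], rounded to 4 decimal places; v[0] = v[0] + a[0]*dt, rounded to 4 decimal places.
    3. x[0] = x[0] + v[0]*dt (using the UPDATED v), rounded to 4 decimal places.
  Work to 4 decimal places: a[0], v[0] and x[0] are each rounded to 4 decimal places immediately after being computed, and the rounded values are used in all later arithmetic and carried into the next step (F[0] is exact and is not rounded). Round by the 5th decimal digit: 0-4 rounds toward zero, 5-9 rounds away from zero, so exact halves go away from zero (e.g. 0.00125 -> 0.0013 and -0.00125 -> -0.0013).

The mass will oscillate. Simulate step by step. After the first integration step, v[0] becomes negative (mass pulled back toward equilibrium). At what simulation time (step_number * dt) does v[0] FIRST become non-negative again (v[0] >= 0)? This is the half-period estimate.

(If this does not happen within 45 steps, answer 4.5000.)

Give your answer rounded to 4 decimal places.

Step 0: x=[6.3000] v=[0.0000]
Step 1: x=[6.2847] v=[-0.1527]
Step 2: x=[6.2543] v=[-0.3043]
Step 3: x=[6.2089] v=[-0.4537]
Step 4: x=[6.1489] v=[-0.5998]
Step 5: x=[6.0748] v=[-0.7415]
Step 6: x=[5.9870] v=[-0.8779]
Step 7: x=[5.8862] v=[-1.0079]
Step 8: x=[5.7732] v=[-1.1305]
Step 9: x=[5.6487] v=[-1.2449]
Step 10: x=[5.5137] v=[-1.3503]
Step 11: x=[5.3691] v=[-1.4458]
Step 12: x=[5.2160] v=[-1.5308]
Step 13: x=[5.0555] v=[-1.6047]
Step 14: x=[4.8888] v=[-1.6669]
Step 15: x=[4.7171] v=[-1.7170]
Step 16: x=[4.5416] v=[-1.7546]
Step 17: x=[4.3637] v=[-1.7794]
Step 18: x=[4.1846] v=[-1.7913]
Step 19: x=[4.0056] v=[-1.7902]
Step 20: x=[3.8280] v=[-1.7761]
Step 21: x=[3.6531] v=[-1.7491]
Step 22: x=[3.4822] v=[-1.7093]
Step 23: x=[3.3165] v=[-1.6571]
Step 24: x=[3.1572] v=[-1.5929]
Step 25: x=[3.0055] v=[-1.5171]
Step 26: x=[2.8625] v=[-1.4302]
Step 27: x=[2.7292] v=[-1.3329]
Step 28: x=[2.6066] v=[-1.2259]
Step 29: x=[2.4956] v=[-1.1100]
Step 30: x=[2.3970] v=[-0.9860]
Step 31: x=[2.3115] v=[-0.8549]
Step 32: x=[2.2397] v=[-0.7176]
Step 33: x=[2.1822] v=[-0.5750]
Step 34: x=[2.1394] v=[-0.4283]
Step 35: x=[2.1116] v=[-0.2784]
Step 36: x=[2.0990] v=[-0.1265]
Step 37: x=[2.1016] v=[0.0263]
First v>=0 after going negative at step 37, time=3.7000

Answer: 3.7000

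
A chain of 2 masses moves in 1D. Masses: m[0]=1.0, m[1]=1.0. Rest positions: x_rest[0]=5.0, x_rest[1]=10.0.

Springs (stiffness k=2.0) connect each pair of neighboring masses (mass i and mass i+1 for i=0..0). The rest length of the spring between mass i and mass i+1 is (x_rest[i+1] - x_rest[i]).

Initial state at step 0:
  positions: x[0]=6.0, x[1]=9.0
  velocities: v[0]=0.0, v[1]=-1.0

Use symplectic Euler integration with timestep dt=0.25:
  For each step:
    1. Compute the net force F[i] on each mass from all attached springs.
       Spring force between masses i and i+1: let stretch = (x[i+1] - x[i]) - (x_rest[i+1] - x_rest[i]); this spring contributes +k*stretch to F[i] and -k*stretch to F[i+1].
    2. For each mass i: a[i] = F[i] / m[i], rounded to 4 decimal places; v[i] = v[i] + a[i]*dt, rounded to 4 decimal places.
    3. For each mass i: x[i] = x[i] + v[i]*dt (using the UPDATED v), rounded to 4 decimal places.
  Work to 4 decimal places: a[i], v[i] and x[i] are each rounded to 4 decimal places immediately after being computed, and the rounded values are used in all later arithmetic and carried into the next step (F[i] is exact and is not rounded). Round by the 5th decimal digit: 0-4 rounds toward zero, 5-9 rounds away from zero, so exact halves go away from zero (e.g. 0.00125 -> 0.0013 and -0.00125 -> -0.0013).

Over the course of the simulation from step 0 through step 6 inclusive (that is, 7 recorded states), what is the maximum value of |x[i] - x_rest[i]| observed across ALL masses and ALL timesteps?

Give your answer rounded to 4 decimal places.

Step 0: x=[6.0000 9.0000] v=[0.0000 -1.0000]
Step 1: x=[5.7500 9.0000] v=[-1.0000 0.0000]
Step 2: x=[5.2813 9.2188] v=[-1.8750 0.8750]
Step 3: x=[4.6797 9.5704] v=[-2.4063 1.4063]
Step 4: x=[4.0645 9.9357] v=[-2.4610 1.4610]
Step 5: x=[3.5582 10.1921] v=[-2.0254 1.0254]
Step 6: x=[3.2561 10.2442] v=[-1.2085 0.2085]
Max displacement = 1.7439

Answer: 1.7439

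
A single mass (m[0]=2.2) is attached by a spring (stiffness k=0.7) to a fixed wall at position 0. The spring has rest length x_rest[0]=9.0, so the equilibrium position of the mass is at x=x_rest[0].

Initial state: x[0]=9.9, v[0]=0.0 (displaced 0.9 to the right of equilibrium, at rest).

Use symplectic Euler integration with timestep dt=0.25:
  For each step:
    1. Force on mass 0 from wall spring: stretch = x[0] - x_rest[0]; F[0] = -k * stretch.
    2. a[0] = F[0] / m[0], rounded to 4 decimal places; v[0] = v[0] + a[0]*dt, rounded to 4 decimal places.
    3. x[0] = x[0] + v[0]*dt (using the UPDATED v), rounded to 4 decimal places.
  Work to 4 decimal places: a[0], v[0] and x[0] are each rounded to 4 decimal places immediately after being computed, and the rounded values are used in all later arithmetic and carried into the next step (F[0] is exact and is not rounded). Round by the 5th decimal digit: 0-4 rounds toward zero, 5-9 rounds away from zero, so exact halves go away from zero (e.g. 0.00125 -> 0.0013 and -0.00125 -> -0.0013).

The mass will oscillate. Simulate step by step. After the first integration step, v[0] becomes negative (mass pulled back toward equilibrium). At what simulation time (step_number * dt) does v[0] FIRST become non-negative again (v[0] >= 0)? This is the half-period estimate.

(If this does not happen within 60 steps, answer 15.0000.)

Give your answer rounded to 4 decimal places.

Step 0: x=[9.9000] v=[0.0000]
Step 1: x=[9.8821] v=[-0.0716]
Step 2: x=[9.8467] v=[-0.1418]
Step 3: x=[9.7944] v=[-0.2092]
Step 4: x=[9.7263] v=[-0.2724]
Step 5: x=[9.6438] v=[-0.3302]
Step 6: x=[9.5485] v=[-0.3814]
Step 7: x=[9.4423] v=[-0.4250]
Step 8: x=[9.3273] v=[-0.4602]
Step 9: x=[9.2058] v=[-0.4862]
Step 10: x=[9.0802] v=[-0.5026]
Step 11: x=[8.9530] v=[-0.5090]
Step 12: x=[8.8267] v=[-0.5053]
Step 13: x=[8.7038] v=[-0.4915]
Step 14: x=[8.5868] v=[-0.4680]
Step 15: x=[8.4780] v=[-0.4351]
Step 16: x=[8.3796] v=[-0.3936]
Step 17: x=[8.2935] v=[-0.3443]
Step 18: x=[8.2215] v=[-0.2881]
Step 19: x=[8.1650] v=[-0.2262]
Step 20: x=[8.1251] v=[-0.1598]
Step 21: x=[8.1026] v=[-0.0902]
Step 22: x=[8.0979] v=[-0.0188]
Step 23: x=[8.1112] v=[0.0530]
First v>=0 after going negative at step 23, time=5.7500

Answer: 5.7500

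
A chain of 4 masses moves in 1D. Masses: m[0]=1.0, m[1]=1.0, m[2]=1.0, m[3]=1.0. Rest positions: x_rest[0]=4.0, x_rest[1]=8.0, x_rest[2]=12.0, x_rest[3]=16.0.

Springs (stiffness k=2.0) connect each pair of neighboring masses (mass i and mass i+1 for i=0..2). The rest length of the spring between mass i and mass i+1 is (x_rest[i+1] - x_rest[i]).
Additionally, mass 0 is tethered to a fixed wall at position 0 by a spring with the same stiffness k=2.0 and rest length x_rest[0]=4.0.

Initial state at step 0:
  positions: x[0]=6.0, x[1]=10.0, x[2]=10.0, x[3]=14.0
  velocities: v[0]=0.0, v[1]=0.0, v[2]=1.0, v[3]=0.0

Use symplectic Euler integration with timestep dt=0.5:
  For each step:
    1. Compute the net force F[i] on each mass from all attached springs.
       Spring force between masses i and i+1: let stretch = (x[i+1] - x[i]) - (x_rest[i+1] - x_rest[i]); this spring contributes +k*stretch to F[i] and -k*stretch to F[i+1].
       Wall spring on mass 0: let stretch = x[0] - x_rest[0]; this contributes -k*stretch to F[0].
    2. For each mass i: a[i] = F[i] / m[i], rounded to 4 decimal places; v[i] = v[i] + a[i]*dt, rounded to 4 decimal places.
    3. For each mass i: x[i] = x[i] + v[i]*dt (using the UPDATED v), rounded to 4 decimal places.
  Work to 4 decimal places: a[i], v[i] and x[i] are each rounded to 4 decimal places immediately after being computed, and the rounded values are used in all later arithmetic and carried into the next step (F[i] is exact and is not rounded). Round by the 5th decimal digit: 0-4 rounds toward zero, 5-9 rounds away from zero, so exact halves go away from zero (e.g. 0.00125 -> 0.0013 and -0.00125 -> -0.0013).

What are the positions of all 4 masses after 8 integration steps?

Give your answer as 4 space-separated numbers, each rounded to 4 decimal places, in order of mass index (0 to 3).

Answer: 4.8360 12.2969 12.7619 14.7814

Derivation:
Step 0: x=[6.0000 10.0000 10.0000 14.0000] v=[0.0000 0.0000 1.0000 0.0000]
Step 1: x=[5.0000 8.0000 12.5000 14.0000] v=[-2.0000 -4.0000 5.0000 0.0000]
Step 2: x=[3.0000 6.7500 13.5000 15.2500] v=[-4.0000 -2.5000 2.0000 2.5000]
Step 3: x=[1.3750 7.0000 12.0000 17.6250] v=[-3.2500 0.5000 -3.0000 4.7500]
Step 4: x=[1.8750 6.9375 10.8125 19.1875] v=[1.0000 -0.1250 -2.3750 3.1250]
Step 5: x=[3.9688 6.2813 11.8750 18.5625] v=[4.1875 -1.3125 2.1250 -1.2500]
Step 6: x=[5.2344 7.2657 13.4844 16.5938] v=[2.5312 1.9687 3.2188 -3.9375]
Step 7: x=[4.8985 10.3438 13.5392 15.0704] v=[-0.6719 6.1561 0.1095 -3.0469]
Step 8: x=[4.8360 12.2969 12.7619 14.7814] v=[-0.1251 3.9062 -1.5547 -0.5781]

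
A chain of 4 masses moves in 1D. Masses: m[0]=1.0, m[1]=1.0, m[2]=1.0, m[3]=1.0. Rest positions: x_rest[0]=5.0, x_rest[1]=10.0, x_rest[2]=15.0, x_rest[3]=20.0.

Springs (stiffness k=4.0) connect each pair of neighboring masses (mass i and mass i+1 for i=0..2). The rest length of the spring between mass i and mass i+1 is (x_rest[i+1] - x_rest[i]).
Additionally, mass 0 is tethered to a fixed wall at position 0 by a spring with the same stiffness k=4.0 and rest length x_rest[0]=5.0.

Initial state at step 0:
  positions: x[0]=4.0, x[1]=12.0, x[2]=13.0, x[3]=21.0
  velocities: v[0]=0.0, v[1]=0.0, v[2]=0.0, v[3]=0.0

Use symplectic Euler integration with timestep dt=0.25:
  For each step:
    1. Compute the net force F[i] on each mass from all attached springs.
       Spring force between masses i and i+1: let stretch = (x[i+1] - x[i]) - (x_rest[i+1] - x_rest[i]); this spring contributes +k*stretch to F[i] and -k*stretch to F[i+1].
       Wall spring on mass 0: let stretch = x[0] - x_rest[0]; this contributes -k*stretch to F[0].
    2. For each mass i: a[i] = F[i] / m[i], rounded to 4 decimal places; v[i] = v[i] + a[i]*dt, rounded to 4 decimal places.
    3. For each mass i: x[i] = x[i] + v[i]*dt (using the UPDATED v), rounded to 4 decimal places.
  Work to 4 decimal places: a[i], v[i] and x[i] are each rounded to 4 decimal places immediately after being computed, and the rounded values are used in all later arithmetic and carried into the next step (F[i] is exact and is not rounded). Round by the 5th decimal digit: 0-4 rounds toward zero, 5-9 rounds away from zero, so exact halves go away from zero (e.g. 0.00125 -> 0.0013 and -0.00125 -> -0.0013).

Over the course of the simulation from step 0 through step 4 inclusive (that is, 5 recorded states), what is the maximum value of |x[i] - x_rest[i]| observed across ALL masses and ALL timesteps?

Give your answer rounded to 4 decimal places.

Answer: 2.2969

Derivation:
Step 0: x=[4.0000 12.0000 13.0000 21.0000] v=[0.0000 0.0000 0.0000 0.0000]
Step 1: x=[5.0000 10.2500 14.7500 20.2500] v=[4.0000 -7.0000 7.0000 -3.0000]
Step 2: x=[6.0625 8.3125 16.7500 19.3750] v=[4.2500 -7.7500 8.0000 -3.5000]
Step 3: x=[6.1719 7.9219 17.2969 19.0938] v=[0.4375 -1.5625 2.1875 -1.1250]
Step 4: x=[5.1758 9.4375 15.9493 19.6133] v=[-3.9844 6.0625 -5.3906 2.0781]
Max displacement = 2.2969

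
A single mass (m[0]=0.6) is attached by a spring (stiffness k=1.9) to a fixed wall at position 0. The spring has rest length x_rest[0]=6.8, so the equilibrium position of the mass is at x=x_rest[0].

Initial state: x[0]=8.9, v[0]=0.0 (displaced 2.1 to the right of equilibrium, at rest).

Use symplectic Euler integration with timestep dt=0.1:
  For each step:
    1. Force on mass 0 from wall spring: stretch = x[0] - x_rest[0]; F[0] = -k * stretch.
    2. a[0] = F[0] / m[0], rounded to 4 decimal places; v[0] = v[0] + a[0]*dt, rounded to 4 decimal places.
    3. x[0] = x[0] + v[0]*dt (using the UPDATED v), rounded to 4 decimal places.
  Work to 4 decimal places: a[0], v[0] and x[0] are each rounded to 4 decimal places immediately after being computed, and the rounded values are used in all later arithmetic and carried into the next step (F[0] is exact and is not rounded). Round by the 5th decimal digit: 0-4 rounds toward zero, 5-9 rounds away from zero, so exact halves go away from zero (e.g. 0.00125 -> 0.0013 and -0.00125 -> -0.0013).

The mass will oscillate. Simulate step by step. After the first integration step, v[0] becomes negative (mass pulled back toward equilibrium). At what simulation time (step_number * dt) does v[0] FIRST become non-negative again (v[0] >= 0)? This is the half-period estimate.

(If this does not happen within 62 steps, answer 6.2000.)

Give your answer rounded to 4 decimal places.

Answer: 1.8000

Derivation:
Step 0: x=[8.9000] v=[0.0000]
Step 1: x=[8.8335] v=[-0.6650]
Step 2: x=[8.7026] v=[-1.3089]
Step 3: x=[8.5115] v=[-1.9114]
Step 4: x=[8.2662] v=[-2.4534]
Step 5: x=[7.9744] v=[-2.9177]
Step 6: x=[7.6454] v=[-3.2896]
Step 7: x=[7.2897] v=[-3.5573]
Step 8: x=[6.9185] v=[-3.7124]
Step 9: x=[6.5435] v=[-3.7499]
Step 10: x=[6.1766] v=[-3.6687]
Step 11: x=[5.8295] v=[-3.4713]
Step 12: x=[5.5131] v=[-3.1640]
Step 13: x=[5.2375] v=[-2.7565]
Step 14: x=[5.0113] v=[-2.2617]
Step 15: x=[4.8418] v=[-1.6953]
Step 16: x=[4.7343] v=[-1.0752]
Step 17: x=[4.6922] v=[-0.4211]
Step 18: x=[4.7168] v=[0.2464]
First v>=0 after going negative at step 18, time=1.8000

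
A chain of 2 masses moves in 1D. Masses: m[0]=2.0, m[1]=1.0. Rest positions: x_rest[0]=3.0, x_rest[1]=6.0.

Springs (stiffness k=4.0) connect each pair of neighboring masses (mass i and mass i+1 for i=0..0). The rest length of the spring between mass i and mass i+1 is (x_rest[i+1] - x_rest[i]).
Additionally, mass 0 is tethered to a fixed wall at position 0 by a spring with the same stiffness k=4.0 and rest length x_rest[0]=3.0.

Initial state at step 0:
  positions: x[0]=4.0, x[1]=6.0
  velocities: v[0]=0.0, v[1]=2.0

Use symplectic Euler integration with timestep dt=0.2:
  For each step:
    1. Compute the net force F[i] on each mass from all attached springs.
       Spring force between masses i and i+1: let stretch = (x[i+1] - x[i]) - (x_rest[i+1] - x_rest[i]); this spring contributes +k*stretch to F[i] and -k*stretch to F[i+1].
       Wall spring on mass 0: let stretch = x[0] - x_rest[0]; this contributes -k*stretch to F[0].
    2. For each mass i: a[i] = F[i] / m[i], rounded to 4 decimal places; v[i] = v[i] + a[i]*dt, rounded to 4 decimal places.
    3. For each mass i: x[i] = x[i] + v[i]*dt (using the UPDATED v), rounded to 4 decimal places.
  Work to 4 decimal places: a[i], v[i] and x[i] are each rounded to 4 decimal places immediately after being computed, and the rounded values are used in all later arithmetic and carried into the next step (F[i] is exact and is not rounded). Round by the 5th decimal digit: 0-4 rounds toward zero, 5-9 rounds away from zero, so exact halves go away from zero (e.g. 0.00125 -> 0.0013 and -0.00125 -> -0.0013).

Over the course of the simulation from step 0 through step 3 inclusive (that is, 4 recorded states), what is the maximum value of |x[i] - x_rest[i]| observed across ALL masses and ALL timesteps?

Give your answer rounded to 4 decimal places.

Answer: 1.6777

Derivation:
Step 0: x=[4.0000 6.0000] v=[0.0000 2.0000]
Step 1: x=[3.8400 6.5600] v=[-0.8000 2.8000]
Step 2: x=[3.5904 7.1648] v=[-1.2480 3.0240]
Step 3: x=[3.3395 7.6777] v=[-1.2544 2.5645]
Max displacement = 1.6777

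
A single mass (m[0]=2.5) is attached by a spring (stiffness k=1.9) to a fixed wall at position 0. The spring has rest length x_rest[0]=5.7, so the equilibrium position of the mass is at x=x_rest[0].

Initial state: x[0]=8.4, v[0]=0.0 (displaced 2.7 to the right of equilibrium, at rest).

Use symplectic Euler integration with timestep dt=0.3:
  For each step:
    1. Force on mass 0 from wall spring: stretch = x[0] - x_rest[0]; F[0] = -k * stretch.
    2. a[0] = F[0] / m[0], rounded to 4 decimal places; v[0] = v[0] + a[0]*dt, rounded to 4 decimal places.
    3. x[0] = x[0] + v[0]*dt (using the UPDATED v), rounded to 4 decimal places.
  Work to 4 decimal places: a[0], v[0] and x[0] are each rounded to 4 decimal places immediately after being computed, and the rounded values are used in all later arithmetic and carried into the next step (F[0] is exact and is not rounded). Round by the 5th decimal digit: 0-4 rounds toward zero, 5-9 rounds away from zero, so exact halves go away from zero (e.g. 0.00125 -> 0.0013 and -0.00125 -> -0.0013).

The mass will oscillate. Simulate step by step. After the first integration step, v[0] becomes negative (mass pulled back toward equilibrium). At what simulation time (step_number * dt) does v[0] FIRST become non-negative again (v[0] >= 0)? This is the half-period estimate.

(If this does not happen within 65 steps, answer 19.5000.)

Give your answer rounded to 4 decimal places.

Step 0: x=[8.4000] v=[0.0000]
Step 1: x=[8.2153] v=[-0.6156]
Step 2: x=[7.8586] v=[-1.1891]
Step 3: x=[7.3542] v=[-1.6813]
Step 4: x=[6.7367] v=[-2.0585]
Step 5: x=[6.0482] v=[-2.2949]
Step 6: x=[5.3359] v=[-2.3743]
Step 7: x=[4.6485] v=[-2.2913]
Step 8: x=[4.0330] v=[-2.0516]
Step 9: x=[3.5316] v=[-1.6715]
Step 10: x=[3.1785] v=[-1.1771]
Step 11: x=[2.9978] v=[-0.6022]
Step 12: x=[3.0020] v=[0.0139]
First v>=0 after going negative at step 12, time=3.6000

Answer: 3.6000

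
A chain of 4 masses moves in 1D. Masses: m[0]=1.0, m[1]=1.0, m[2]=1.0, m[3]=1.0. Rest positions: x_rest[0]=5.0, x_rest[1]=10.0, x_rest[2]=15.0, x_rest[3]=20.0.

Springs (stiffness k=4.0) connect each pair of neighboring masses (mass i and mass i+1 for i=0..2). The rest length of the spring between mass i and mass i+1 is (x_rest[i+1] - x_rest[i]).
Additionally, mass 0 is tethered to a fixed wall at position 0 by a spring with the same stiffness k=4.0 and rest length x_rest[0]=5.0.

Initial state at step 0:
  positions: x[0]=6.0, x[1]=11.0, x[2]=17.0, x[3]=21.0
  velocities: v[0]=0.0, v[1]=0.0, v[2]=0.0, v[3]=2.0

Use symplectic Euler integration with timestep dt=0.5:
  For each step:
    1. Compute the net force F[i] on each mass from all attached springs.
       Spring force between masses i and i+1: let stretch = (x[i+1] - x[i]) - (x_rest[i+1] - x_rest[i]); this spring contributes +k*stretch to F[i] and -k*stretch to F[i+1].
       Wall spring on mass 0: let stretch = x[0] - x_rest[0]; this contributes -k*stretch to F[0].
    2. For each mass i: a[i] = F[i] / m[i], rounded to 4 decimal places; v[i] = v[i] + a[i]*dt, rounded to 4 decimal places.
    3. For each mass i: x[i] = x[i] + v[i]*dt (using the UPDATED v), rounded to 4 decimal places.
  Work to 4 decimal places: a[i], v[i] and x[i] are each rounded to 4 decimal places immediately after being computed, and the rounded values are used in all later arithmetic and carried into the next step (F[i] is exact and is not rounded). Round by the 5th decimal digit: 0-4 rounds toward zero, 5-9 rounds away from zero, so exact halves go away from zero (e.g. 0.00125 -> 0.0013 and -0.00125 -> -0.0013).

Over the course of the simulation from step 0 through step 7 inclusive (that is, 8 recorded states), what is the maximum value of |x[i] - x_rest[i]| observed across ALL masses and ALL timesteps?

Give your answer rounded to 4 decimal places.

Answer: 3.0000

Derivation:
Step 0: x=[6.0000 11.0000 17.0000 21.0000] v=[0.0000 0.0000 0.0000 2.0000]
Step 1: x=[5.0000 12.0000 15.0000 23.0000] v=[-2.0000 2.0000 -4.0000 4.0000]
Step 2: x=[6.0000 9.0000 18.0000 22.0000] v=[2.0000 -6.0000 6.0000 -2.0000]
Step 3: x=[4.0000 12.0000 16.0000 22.0000] v=[-4.0000 6.0000 -4.0000 0.0000]
Step 4: x=[6.0000 11.0000 16.0000 21.0000] v=[4.0000 -2.0000 0.0000 -2.0000]
Step 5: x=[7.0000 10.0000 16.0000 20.0000] v=[2.0000 -2.0000 0.0000 -2.0000]
Step 6: x=[4.0000 12.0000 14.0000 20.0000] v=[-6.0000 4.0000 -4.0000 0.0000]
Step 7: x=[5.0000 8.0000 16.0000 19.0000] v=[2.0000 -8.0000 4.0000 -2.0000]
Max displacement = 3.0000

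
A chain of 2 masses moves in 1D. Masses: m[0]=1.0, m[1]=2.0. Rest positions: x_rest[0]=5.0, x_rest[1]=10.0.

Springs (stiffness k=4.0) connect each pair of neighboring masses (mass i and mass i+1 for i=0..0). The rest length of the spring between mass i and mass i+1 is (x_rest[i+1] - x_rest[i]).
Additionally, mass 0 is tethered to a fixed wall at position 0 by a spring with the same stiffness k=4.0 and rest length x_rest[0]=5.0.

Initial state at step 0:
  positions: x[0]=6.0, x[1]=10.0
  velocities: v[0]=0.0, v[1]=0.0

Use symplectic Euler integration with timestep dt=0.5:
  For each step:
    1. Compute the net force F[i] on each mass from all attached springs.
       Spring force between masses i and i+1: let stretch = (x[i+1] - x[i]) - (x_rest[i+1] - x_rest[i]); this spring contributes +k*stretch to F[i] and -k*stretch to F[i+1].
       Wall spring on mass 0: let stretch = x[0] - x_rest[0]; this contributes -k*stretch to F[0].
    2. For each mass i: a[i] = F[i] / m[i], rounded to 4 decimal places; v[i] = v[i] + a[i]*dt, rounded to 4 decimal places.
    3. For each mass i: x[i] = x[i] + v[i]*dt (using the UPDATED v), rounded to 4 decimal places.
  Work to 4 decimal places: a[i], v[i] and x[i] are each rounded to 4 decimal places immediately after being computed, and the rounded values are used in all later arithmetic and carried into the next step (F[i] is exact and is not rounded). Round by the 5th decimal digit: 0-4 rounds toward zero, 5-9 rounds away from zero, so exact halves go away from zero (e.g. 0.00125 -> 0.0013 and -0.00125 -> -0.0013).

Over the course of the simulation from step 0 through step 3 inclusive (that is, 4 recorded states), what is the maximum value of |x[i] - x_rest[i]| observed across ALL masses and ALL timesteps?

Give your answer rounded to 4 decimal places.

Step 0: x=[6.0000 10.0000] v=[0.0000 0.0000]
Step 1: x=[4.0000 10.5000] v=[-4.0000 1.0000]
Step 2: x=[4.5000 10.2500] v=[1.0000 -0.5000]
Step 3: x=[6.2500 9.6250] v=[3.5000 -1.2500]
Max displacement = 1.2500

Answer: 1.2500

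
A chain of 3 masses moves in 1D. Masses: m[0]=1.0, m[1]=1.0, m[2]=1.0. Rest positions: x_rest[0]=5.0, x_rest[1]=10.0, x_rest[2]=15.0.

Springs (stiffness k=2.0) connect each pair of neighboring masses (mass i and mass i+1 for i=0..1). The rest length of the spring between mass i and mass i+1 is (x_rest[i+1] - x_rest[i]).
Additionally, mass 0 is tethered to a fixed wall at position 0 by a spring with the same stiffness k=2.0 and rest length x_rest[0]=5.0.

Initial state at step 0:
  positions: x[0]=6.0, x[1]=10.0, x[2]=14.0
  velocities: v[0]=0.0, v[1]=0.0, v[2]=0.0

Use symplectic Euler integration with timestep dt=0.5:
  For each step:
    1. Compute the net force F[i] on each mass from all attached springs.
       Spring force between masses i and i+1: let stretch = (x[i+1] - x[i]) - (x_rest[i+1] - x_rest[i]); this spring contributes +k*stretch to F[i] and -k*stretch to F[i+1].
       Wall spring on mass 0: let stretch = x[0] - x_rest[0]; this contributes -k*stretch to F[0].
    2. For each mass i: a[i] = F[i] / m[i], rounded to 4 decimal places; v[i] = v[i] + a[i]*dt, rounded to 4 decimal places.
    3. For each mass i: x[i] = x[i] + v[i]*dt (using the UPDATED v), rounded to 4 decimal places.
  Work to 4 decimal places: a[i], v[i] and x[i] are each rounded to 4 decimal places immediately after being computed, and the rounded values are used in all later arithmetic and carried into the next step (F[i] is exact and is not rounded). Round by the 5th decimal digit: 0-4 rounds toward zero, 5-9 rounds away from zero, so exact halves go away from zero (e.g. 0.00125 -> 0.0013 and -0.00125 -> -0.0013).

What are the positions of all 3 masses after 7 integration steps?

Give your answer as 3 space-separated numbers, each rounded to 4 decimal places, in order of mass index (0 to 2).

Step 0: x=[6.0000 10.0000 14.0000] v=[0.0000 0.0000 0.0000]
Step 1: x=[5.0000 10.0000 14.5000] v=[-2.0000 0.0000 1.0000]
Step 2: x=[4.0000 9.7500 15.2500] v=[-2.0000 -0.5000 1.5000]
Step 3: x=[3.8750 9.3750 15.7500] v=[-0.2500 -0.7500 1.0000]
Step 4: x=[4.5625 9.4375 15.5625] v=[1.3750 0.1250 -0.3750]
Step 5: x=[5.4063 10.1250 14.8125] v=[1.6875 1.3750 -1.5000]
Step 6: x=[5.9063 10.7969 14.2188] v=[0.9999 1.3438 -1.1875]
Step 7: x=[5.8984 10.7345 14.4141] v=[-0.0158 -0.1249 0.3906]

Answer: 5.8984 10.7345 14.4141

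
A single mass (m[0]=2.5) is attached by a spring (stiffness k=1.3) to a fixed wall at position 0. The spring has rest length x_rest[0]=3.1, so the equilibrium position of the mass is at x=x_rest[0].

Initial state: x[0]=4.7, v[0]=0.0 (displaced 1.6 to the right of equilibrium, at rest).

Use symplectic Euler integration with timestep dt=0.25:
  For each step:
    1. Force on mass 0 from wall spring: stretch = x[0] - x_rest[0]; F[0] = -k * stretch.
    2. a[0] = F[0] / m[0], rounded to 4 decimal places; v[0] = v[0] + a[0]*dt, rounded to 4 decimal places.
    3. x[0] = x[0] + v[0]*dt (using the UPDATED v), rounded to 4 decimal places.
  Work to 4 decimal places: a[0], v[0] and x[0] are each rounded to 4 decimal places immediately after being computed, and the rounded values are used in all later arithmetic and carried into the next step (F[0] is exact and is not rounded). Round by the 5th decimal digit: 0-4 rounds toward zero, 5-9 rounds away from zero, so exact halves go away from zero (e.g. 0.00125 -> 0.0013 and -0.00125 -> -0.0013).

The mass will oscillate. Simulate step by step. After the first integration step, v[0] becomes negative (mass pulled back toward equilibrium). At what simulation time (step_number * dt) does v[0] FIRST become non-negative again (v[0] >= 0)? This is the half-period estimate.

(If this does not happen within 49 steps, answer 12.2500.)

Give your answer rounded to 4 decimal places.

Step 0: x=[4.7000] v=[0.0000]
Step 1: x=[4.6480] v=[-0.2080]
Step 2: x=[4.5457] v=[-0.4093]
Step 3: x=[4.3964] v=[-0.5973]
Step 4: x=[4.2050] v=[-0.7658]
Step 5: x=[3.9776] v=[-0.9095]
Step 6: x=[3.7217] v=[-1.0236]
Step 7: x=[3.4456] v=[-1.1044]
Step 8: x=[3.1583] v=[-1.1493]
Step 9: x=[2.8691] v=[-1.1569]
Step 10: x=[2.5874] v=[-1.1269]
Step 11: x=[2.3223] v=[-1.0603]
Step 12: x=[2.0825] v=[-0.9592]
Step 13: x=[1.8758] v=[-0.8269]
Step 14: x=[1.7089] v=[-0.6678]
Step 15: x=[1.5872] v=[-0.4870]
Step 16: x=[1.5146] v=[-0.2903]
Step 17: x=[1.4936] v=[-0.0842]
Step 18: x=[1.5248] v=[0.1246]
First v>=0 after going negative at step 18, time=4.5000

Answer: 4.5000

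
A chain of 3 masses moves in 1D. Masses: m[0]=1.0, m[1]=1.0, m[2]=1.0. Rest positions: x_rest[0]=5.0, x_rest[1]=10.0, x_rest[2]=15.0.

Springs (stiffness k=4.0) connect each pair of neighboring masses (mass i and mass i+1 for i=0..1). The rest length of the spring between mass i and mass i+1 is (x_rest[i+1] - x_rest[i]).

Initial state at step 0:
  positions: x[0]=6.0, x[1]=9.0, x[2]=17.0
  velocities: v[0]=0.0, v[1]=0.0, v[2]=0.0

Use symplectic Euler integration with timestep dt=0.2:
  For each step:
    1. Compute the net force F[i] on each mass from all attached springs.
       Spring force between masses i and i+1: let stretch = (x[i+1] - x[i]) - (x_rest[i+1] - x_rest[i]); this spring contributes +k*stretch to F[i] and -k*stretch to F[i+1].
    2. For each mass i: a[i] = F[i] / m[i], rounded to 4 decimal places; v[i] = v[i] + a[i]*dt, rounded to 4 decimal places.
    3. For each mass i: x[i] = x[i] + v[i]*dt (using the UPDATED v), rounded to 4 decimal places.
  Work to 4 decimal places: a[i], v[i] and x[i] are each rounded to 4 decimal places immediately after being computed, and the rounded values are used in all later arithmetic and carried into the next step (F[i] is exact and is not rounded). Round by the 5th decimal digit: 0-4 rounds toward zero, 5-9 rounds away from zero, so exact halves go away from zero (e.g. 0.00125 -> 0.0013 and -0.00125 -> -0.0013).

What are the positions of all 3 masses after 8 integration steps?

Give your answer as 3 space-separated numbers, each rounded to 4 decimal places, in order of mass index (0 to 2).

Step 0: x=[6.0000 9.0000 17.0000] v=[0.0000 0.0000 0.0000]
Step 1: x=[5.6800 9.8000 16.5200] v=[-1.6000 4.0000 -2.4000]
Step 2: x=[5.2192 11.0160 15.7648] v=[-2.3040 6.0800 -3.7760]
Step 3: x=[4.8859 12.0643 15.0498] v=[-1.6666 5.2416 -3.5750]
Step 4: x=[4.9011 12.4418 14.6571] v=[0.0761 1.8873 -1.9634]
Step 5: x=[5.3228 11.9672 14.7100] v=[2.1087 -2.3730 0.2644]
Step 6: x=[6.0076 10.8683 15.1240] v=[3.4242 -5.4943 2.0702]
Step 7: x=[6.6702 9.6726 15.6571] v=[3.3128 -5.9783 2.6656]
Step 8: x=[7.0131 8.9541 16.0327] v=[1.7147 -3.5926 1.8780]

Answer: 7.0131 8.9541 16.0327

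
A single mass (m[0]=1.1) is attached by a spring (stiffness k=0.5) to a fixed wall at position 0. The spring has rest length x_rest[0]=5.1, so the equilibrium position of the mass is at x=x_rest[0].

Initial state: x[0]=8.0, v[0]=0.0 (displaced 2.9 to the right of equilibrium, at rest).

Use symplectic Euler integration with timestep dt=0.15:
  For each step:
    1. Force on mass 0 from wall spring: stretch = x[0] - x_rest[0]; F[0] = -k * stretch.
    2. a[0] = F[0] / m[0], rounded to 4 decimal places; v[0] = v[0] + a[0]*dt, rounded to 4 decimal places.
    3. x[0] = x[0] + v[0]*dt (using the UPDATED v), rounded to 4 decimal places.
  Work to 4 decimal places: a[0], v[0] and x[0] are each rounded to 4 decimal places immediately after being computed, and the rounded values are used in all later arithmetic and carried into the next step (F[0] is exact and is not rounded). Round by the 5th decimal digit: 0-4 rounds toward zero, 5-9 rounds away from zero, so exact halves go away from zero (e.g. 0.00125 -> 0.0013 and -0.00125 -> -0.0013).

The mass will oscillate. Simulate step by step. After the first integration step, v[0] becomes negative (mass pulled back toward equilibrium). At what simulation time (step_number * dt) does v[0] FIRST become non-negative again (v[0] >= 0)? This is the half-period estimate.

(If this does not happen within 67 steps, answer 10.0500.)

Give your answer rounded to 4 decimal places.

Answer: 4.8000

Derivation:
Step 0: x=[8.0000] v=[0.0000]
Step 1: x=[7.9703] v=[-0.1977]
Step 2: x=[7.9113] v=[-0.3934]
Step 3: x=[7.8235] v=[-0.5851]
Step 4: x=[7.7079] v=[-0.7708]
Step 5: x=[7.5656] v=[-0.9486]
Step 6: x=[7.3981] v=[-1.1167]
Step 7: x=[7.2071] v=[-1.2734]
Step 8: x=[6.9945] v=[-1.4171]
Step 9: x=[6.7626] v=[-1.5463]
Step 10: x=[6.5136] v=[-1.6597]
Step 11: x=[6.2502] v=[-1.7561]
Step 12: x=[5.9750] v=[-1.8345]
Step 13: x=[5.6909] v=[-1.8942]
Step 14: x=[5.4007] v=[-1.9345]
Step 15: x=[5.1075] v=[-1.9550]
Step 16: x=[4.8142] v=[-1.9555]
Step 17: x=[4.5238] v=[-1.9360]
Step 18: x=[4.2393] v=[-1.8967]
Step 19: x=[3.9636] v=[-1.8380]
Step 20: x=[3.6995] v=[-1.7605]
Step 21: x=[3.4498] v=[-1.6650]
Step 22: x=[3.2169] v=[-1.5525]
Step 23: x=[3.0033] v=[-1.4241]
Step 24: x=[2.8111] v=[-1.2812]
Step 25: x=[2.6423] v=[-1.1251]
Step 26: x=[2.4987] v=[-0.9575]
Step 27: x=[2.3817] v=[-0.7801]
Step 28: x=[2.2925] v=[-0.5948]
Step 29: x=[2.2320] v=[-0.4034]
Step 30: x=[2.2008] v=[-0.2079]
Step 31: x=[2.1993] v=[-0.0102]
Step 32: x=[2.2274] v=[0.1876]
First v>=0 after going negative at step 32, time=4.8000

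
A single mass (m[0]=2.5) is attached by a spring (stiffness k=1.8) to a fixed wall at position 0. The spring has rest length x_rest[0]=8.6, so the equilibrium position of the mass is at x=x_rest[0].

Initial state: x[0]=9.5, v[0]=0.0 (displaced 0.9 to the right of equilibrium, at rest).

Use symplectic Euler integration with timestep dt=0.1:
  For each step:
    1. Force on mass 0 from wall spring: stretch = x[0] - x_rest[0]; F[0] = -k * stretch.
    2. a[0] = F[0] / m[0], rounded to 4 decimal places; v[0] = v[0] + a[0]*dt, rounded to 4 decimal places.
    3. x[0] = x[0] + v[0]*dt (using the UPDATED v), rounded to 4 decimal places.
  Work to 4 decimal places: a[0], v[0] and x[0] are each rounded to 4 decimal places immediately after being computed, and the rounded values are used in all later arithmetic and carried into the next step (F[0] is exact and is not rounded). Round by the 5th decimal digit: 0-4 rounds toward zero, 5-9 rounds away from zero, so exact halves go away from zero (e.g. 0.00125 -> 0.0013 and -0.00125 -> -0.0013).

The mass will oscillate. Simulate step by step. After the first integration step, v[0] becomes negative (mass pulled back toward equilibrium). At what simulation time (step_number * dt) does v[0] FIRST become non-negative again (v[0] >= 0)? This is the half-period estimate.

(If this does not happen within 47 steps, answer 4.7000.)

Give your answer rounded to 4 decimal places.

Answer: 3.8000

Derivation:
Step 0: x=[9.5000] v=[0.0000]
Step 1: x=[9.4935] v=[-0.0648]
Step 2: x=[9.4806] v=[-0.1291]
Step 3: x=[9.4614] v=[-0.1925]
Step 4: x=[9.4360] v=[-0.2545]
Step 5: x=[9.4045] v=[-0.3147]
Step 6: x=[9.3672] v=[-0.3726]
Step 7: x=[9.3244] v=[-0.4278]
Step 8: x=[9.2764] v=[-0.4800]
Step 9: x=[9.2235] v=[-0.5287]
Step 10: x=[9.1661] v=[-0.5736]
Step 11: x=[9.1047] v=[-0.6144]
Step 12: x=[9.0396] v=[-0.6507]
Step 13: x=[8.9714] v=[-0.6824]
Step 14: x=[8.9005] v=[-0.7091]
Step 15: x=[8.8274] v=[-0.7307]
Step 16: x=[8.7527] v=[-0.7471]
Step 17: x=[8.6769] v=[-0.7581]
Step 18: x=[8.6005] v=[-0.7636]
Step 19: x=[8.5241] v=[-0.7636]
Step 20: x=[8.4483] v=[-0.7581]
Step 21: x=[8.3736] v=[-0.7472]
Step 22: x=[8.3005] v=[-0.7309]
Step 23: x=[8.2296] v=[-0.7093]
Step 24: x=[8.1613] v=[-0.6826]
Step 25: x=[8.0962] v=[-0.6510]
Step 26: x=[8.0347] v=[-0.6147]
Step 27: x=[7.9773] v=[-0.5740]
Step 28: x=[7.9244] v=[-0.5292]
Step 29: x=[7.8763] v=[-0.4806]
Step 30: x=[7.8335] v=[-0.4285]
Step 31: x=[7.7962] v=[-0.3733]
Step 32: x=[7.7647] v=[-0.3154]
Step 33: x=[7.7392] v=[-0.2553]
Step 34: x=[7.7199] v=[-0.1933]
Step 35: x=[7.7069] v=[-0.1299]
Step 36: x=[7.7003] v=[-0.0656]
Step 37: x=[7.7002] v=[-0.0008]
Step 38: x=[7.7066] v=[0.0640]
First v>=0 after going negative at step 38, time=3.8000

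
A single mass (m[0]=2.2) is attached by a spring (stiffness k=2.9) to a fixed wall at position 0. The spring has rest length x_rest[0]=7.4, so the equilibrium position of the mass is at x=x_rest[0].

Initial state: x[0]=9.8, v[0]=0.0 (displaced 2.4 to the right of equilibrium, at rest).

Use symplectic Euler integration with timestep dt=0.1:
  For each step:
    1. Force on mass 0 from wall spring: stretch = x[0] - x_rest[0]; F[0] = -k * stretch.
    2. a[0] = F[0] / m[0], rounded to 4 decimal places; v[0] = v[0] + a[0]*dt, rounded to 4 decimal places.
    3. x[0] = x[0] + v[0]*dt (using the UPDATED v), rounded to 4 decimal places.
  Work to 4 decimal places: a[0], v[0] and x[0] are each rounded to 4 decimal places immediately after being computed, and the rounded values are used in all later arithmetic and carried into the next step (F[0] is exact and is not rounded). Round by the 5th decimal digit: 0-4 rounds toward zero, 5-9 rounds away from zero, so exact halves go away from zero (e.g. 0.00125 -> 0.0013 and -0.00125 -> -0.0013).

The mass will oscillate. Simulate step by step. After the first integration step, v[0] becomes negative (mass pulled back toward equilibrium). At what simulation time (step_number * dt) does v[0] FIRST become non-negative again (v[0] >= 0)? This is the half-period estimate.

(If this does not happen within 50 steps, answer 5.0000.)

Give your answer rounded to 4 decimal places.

Step 0: x=[9.8000] v=[0.0000]
Step 1: x=[9.7684] v=[-0.3164]
Step 2: x=[9.7055] v=[-0.6286]
Step 3: x=[9.6123] v=[-0.9325]
Step 4: x=[9.4899] v=[-1.2241]
Step 5: x=[9.3399] v=[-1.4996]
Step 6: x=[9.1644] v=[-1.7553]
Step 7: x=[8.9656] v=[-1.9879]
Step 8: x=[8.7462] v=[-2.1943]
Step 9: x=[8.5090] v=[-2.3718]
Step 10: x=[8.2572] v=[-2.5180]
Step 11: x=[7.9941] v=[-2.6310]
Step 12: x=[7.7232] v=[-2.7093]
Step 13: x=[7.4480] v=[-2.7519]
Step 14: x=[7.1722] v=[-2.7582]
Step 15: x=[6.8994] v=[-2.7282]
Step 16: x=[6.6332] v=[-2.6622]
Step 17: x=[6.3771] v=[-2.5611]
Step 18: x=[6.1345] v=[-2.4263]
Step 19: x=[5.9086] v=[-2.2595]
Step 20: x=[5.7023] v=[-2.0629]
Step 21: x=[5.5184] v=[-1.8391]
Step 22: x=[5.3593] v=[-1.5911]
Step 23: x=[5.2271] v=[-1.3221]
Step 24: x=[5.1235] v=[-1.0357]
Step 25: x=[5.0499] v=[-0.7356]
Step 26: x=[5.0073] v=[-0.4258]
Step 27: x=[4.9963] v=[-0.1104]
Step 28: x=[5.0170] v=[0.2065]
First v>=0 after going negative at step 28, time=2.8000

Answer: 2.8000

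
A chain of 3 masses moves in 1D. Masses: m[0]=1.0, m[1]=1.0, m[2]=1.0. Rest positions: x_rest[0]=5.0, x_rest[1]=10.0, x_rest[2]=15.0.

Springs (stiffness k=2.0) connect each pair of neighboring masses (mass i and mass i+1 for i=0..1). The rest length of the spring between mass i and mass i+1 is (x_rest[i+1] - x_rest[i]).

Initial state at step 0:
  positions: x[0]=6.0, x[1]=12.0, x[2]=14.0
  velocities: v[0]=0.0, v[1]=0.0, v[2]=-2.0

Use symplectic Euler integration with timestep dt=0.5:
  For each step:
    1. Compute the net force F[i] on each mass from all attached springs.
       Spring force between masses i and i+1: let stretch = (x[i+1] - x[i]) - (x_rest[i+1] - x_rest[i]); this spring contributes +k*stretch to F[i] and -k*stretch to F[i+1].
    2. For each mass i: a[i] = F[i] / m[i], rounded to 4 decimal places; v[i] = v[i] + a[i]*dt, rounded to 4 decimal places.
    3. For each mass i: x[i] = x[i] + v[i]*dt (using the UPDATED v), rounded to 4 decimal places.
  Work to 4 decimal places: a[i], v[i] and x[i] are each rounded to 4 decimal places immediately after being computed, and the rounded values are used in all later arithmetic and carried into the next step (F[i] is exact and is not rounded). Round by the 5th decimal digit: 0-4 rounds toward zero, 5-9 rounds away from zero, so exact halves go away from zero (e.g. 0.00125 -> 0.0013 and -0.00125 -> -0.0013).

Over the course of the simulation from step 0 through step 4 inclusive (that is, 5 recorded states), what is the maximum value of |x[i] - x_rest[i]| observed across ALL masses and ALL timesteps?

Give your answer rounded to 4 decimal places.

Answer: 2.1875

Derivation:
Step 0: x=[6.0000 12.0000 14.0000] v=[0.0000 0.0000 -2.0000]
Step 1: x=[6.5000 10.0000 14.5000] v=[1.0000 -4.0000 1.0000]
Step 2: x=[6.2500 8.5000 15.2500] v=[-0.5000 -3.0000 1.5000]
Step 3: x=[4.6250 9.2500 15.1250] v=[-3.2500 1.5000 -0.2500]
Step 4: x=[2.8125 10.6250 14.5625] v=[-3.6250 2.7500 -1.1250]
Max displacement = 2.1875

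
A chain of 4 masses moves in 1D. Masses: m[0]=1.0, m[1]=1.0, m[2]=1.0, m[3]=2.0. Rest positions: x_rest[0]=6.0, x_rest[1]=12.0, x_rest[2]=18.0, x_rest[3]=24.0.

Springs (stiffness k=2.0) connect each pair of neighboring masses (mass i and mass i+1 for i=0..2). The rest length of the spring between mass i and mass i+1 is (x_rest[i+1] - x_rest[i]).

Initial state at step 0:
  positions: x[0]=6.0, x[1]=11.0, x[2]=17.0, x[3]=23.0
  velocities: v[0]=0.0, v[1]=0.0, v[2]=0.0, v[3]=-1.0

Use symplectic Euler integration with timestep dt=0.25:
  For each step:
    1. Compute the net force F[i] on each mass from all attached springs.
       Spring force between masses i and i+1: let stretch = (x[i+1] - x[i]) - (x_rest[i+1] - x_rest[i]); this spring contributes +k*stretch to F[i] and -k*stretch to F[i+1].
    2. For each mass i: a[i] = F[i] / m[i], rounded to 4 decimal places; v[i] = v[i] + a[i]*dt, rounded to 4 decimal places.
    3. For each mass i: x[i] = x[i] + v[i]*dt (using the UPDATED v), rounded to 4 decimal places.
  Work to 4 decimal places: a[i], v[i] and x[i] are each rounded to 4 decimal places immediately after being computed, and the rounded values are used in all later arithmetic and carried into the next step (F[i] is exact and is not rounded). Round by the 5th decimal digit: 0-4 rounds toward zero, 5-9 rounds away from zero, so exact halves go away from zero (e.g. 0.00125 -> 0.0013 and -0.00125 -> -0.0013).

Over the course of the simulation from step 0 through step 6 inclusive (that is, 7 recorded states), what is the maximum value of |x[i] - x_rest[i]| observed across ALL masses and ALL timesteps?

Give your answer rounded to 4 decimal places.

Answer: 2.0357

Derivation:
Step 0: x=[6.0000 11.0000 17.0000 23.0000] v=[0.0000 0.0000 0.0000 -1.0000]
Step 1: x=[5.8750 11.1250 17.0000 22.7500] v=[-0.5000 0.5000 0.0000 -1.0000]
Step 2: x=[5.6563 11.3281 16.9844 22.5156] v=[-0.8750 0.8125 -0.0625 -0.9375]
Step 3: x=[5.3965 11.5293 16.9531 22.3105] v=[-1.0391 0.8048 -0.1251 -0.8203]
Step 4: x=[5.1533 11.6419 16.9135 22.1456] v=[-0.9727 0.4503 -0.1583 -0.6597]
Step 5: x=[4.9712 11.6024 16.8690 22.0287] v=[-0.7284 -0.1582 -0.1781 -0.4677]
Step 6: x=[4.8680 11.3923 16.8111 21.9643] v=[-0.4128 -0.8405 -0.2316 -0.2576]
Max displacement = 2.0357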